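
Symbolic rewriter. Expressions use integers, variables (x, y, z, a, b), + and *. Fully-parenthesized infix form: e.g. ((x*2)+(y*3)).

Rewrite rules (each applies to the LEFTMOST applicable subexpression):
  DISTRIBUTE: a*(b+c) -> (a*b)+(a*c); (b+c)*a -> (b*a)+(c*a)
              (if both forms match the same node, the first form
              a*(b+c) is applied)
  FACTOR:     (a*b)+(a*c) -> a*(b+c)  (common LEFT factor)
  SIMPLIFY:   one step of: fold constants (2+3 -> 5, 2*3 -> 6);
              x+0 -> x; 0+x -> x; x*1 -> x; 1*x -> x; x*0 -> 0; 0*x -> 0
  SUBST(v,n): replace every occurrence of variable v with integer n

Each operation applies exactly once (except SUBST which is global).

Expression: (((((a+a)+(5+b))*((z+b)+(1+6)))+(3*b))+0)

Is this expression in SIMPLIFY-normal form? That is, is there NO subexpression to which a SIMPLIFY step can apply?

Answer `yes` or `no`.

Expression: (((((a+a)+(5+b))*((z+b)+(1+6)))+(3*b))+0)
Scanning for simplifiable subexpressions (pre-order)...
  at root: (((((a+a)+(5+b))*((z+b)+(1+6)))+(3*b))+0) (SIMPLIFIABLE)
  at L: ((((a+a)+(5+b))*((z+b)+(1+6)))+(3*b)) (not simplifiable)
  at LL: (((a+a)+(5+b))*((z+b)+(1+6))) (not simplifiable)
  at LLL: ((a+a)+(5+b)) (not simplifiable)
  at LLLL: (a+a) (not simplifiable)
  at LLLR: (5+b) (not simplifiable)
  at LLR: ((z+b)+(1+6)) (not simplifiable)
  at LLRL: (z+b) (not simplifiable)
  at LLRR: (1+6) (SIMPLIFIABLE)
  at LR: (3*b) (not simplifiable)
Found simplifiable subexpr at path root: (((((a+a)+(5+b))*((z+b)+(1+6)))+(3*b))+0)
One SIMPLIFY step would give: ((((a+a)+(5+b))*((z+b)+(1+6)))+(3*b))
-> NOT in normal form.

Answer: no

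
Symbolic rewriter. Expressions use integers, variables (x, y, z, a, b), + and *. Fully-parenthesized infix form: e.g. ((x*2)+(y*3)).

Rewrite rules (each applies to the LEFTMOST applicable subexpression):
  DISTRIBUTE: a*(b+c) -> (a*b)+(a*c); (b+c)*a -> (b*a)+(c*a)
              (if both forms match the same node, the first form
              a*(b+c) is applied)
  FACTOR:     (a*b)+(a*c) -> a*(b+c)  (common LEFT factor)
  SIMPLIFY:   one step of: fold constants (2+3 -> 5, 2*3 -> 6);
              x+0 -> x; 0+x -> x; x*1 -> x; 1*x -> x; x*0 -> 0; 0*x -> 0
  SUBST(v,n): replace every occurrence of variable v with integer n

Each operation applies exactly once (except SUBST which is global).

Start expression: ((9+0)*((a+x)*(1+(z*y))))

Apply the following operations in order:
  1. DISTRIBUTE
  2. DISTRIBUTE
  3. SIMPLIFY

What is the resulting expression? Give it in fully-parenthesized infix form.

Start: ((9+0)*((a+x)*(1+(z*y))))
Apply DISTRIBUTE at root (target: ((9+0)*((a+x)*(1+(z*y))))): ((9+0)*((a+x)*(1+(z*y)))) -> ((9*((a+x)*(1+(z*y))))+(0*((a+x)*(1+(z*y)))))
Apply DISTRIBUTE at LR (target: ((a+x)*(1+(z*y)))): ((9*((a+x)*(1+(z*y))))+(0*((a+x)*(1+(z*y))))) -> ((9*(((a+x)*1)+((a+x)*(z*y))))+(0*((a+x)*(1+(z*y)))))
Apply SIMPLIFY at LRL (target: ((a+x)*1)): ((9*(((a+x)*1)+((a+x)*(z*y))))+(0*((a+x)*(1+(z*y))))) -> ((9*((a+x)+((a+x)*(z*y))))+(0*((a+x)*(1+(z*y)))))

Answer: ((9*((a+x)+((a+x)*(z*y))))+(0*((a+x)*(1+(z*y)))))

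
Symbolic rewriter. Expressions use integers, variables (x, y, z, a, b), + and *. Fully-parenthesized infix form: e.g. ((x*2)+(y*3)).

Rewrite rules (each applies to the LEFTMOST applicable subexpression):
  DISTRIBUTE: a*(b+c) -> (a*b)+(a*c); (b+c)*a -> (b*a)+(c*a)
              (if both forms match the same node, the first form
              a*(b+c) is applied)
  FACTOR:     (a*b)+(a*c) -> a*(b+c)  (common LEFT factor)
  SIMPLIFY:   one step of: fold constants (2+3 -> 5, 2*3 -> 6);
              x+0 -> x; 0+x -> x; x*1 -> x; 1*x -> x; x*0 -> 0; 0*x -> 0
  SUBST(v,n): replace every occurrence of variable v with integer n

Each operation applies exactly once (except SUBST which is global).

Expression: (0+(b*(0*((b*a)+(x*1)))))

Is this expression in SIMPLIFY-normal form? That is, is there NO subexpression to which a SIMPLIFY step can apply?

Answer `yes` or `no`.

Answer: no

Derivation:
Expression: (0+(b*(0*((b*a)+(x*1)))))
Scanning for simplifiable subexpressions (pre-order)...
  at root: (0+(b*(0*((b*a)+(x*1))))) (SIMPLIFIABLE)
  at R: (b*(0*((b*a)+(x*1)))) (not simplifiable)
  at RR: (0*((b*a)+(x*1))) (SIMPLIFIABLE)
  at RRR: ((b*a)+(x*1)) (not simplifiable)
  at RRRL: (b*a) (not simplifiable)
  at RRRR: (x*1) (SIMPLIFIABLE)
Found simplifiable subexpr at path root: (0+(b*(0*((b*a)+(x*1)))))
One SIMPLIFY step would give: (b*(0*((b*a)+(x*1))))
-> NOT in normal form.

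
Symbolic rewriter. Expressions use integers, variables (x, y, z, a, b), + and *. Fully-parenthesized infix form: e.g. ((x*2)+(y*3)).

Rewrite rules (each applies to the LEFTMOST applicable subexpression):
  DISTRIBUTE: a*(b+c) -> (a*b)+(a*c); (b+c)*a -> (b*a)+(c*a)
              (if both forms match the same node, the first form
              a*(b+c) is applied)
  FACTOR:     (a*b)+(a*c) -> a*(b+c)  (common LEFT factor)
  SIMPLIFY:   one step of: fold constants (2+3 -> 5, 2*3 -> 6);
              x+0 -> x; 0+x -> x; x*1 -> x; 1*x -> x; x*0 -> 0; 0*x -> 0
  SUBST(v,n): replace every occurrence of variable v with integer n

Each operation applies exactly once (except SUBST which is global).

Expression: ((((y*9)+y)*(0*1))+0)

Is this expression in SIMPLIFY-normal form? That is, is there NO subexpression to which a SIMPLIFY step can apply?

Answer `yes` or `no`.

Answer: no

Derivation:
Expression: ((((y*9)+y)*(0*1))+0)
Scanning for simplifiable subexpressions (pre-order)...
  at root: ((((y*9)+y)*(0*1))+0) (SIMPLIFIABLE)
  at L: (((y*9)+y)*(0*1)) (not simplifiable)
  at LL: ((y*9)+y) (not simplifiable)
  at LLL: (y*9) (not simplifiable)
  at LR: (0*1) (SIMPLIFIABLE)
Found simplifiable subexpr at path root: ((((y*9)+y)*(0*1))+0)
One SIMPLIFY step would give: (((y*9)+y)*(0*1))
-> NOT in normal form.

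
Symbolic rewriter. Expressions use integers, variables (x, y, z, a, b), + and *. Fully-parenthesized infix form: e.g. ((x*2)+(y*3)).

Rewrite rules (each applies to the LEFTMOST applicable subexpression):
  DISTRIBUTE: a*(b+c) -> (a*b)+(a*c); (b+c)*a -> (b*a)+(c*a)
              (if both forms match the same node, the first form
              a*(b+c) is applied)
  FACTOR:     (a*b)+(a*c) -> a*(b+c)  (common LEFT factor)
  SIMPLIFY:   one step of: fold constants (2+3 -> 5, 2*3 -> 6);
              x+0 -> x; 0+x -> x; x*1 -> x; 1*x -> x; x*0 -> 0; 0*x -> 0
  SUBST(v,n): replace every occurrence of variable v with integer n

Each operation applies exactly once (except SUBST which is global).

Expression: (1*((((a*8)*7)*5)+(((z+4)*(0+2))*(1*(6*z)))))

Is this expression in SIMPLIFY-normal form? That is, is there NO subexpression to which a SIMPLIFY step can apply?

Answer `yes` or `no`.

Answer: no

Derivation:
Expression: (1*((((a*8)*7)*5)+(((z+4)*(0+2))*(1*(6*z)))))
Scanning for simplifiable subexpressions (pre-order)...
  at root: (1*((((a*8)*7)*5)+(((z+4)*(0+2))*(1*(6*z))))) (SIMPLIFIABLE)
  at R: ((((a*8)*7)*5)+(((z+4)*(0+2))*(1*(6*z)))) (not simplifiable)
  at RL: (((a*8)*7)*5) (not simplifiable)
  at RLL: ((a*8)*7) (not simplifiable)
  at RLLL: (a*8) (not simplifiable)
  at RR: (((z+4)*(0+2))*(1*(6*z))) (not simplifiable)
  at RRL: ((z+4)*(0+2)) (not simplifiable)
  at RRLL: (z+4) (not simplifiable)
  at RRLR: (0+2) (SIMPLIFIABLE)
  at RRR: (1*(6*z)) (SIMPLIFIABLE)
  at RRRR: (6*z) (not simplifiable)
Found simplifiable subexpr at path root: (1*((((a*8)*7)*5)+(((z+4)*(0+2))*(1*(6*z)))))
One SIMPLIFY step would give: ((((a*8)*7)*5)+(((z+4)*(0+2))*(1*(6*z))))
-> NOT in normal form.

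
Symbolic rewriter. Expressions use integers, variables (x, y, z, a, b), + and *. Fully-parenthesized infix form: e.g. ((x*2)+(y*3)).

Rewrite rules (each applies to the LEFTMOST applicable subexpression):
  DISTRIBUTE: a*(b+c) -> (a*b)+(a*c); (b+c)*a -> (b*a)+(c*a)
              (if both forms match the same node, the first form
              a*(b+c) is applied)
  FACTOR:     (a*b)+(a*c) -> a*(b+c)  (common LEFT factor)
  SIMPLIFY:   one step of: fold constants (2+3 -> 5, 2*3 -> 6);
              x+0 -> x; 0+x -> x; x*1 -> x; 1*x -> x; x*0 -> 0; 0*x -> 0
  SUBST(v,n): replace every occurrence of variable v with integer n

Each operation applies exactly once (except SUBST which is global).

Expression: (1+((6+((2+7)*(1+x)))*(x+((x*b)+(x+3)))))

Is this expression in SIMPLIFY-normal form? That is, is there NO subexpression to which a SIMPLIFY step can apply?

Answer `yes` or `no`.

Expression: (1+((6+((2+7)*(1+x)))*(x+((x*b)+(x+3)))))
Scanning for simplifiable subexpressions (pre-order)...
  at root: (1+((6+((2+7)*(1+x)))*(x+((x*b)+(x+3))))) (not simplifiable)
  at R: ((6+((2+7)*(1+x)))*(x+((x*b)+(x+3)))) (not simplifiable)
  at RL: (6+((2+7)*(1+x))) (not simplifiable)
  at RLR: ((2+7)*(1+x)) (not simplifiable)
  at RLRL: (2+7) (SIMPLIFIABLE)
  at RLRR: (1+x) (not simplifiable)
  at RR: (x+((x*b)+(x+3))) (not simplifiable)
  at RRR: ((x*b)+(x+3)) (not simplifiable)
  at RRRL: (x*b) (not simplifiable)
  at RRRR: (x+3) (not simplifiable)
Found simplifiable subexpr at path RLRL: (2+7)
One SIMPLIFY step would give: (1+((6+(9*(1+x)))*(x+((x*b)+(x+3)))))
-> NOT in normal form.

Answer: no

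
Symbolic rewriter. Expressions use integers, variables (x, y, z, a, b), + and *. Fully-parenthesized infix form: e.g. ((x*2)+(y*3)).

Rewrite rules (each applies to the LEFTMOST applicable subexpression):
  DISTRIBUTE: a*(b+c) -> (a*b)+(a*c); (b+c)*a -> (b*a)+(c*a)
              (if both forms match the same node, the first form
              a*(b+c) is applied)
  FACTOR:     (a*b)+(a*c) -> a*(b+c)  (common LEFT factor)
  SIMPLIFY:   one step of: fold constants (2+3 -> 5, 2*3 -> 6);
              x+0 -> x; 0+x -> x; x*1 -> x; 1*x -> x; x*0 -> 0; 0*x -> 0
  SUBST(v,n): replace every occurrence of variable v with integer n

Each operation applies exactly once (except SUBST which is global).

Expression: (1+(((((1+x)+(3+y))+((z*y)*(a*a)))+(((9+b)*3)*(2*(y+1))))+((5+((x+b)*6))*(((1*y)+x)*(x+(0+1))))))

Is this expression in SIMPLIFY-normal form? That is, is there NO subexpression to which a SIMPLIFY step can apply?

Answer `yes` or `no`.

Answer: no

Derivation:
Expression: (1+(((((1+x)+(3+y))+((z*y)*(a*a)))+(((9+b)*3)*(2*(y+1))))+((5+((x+b)*6))*(((1*y)+x)*(x+(0+1))))))
Scanning for simplifiable subexpressions (pre-order)...
  at root: (1+(((((1+x)+(3+y))+((z*y)*(a*a)))+(((9+b)*3)*(2*(y+1))))+((5+((x+b)*6))*(((1*y)+x)*(x+(0+1)))))) (not simplifiable)
  at R: (((((1+x)+(3+y))+((z*y)*(a*a)))+(((9+b)*3)*(2*(y+1))))+((5+((x+b)*6))*(((1*y)+x)*(x+(0+1))))) (not simplifiable)
  at RL: ((((1+x)+(3+y))+((z*y)*(a*a)))+(((9+b)*3)*(2*(y+1)))) (not simplifiable)
  at RLL: (((1+x)+(3+y))+((z*y)*(a*a))) (not simplifiable)
  at RLLL: ((1+x)+(3+y)) (not simplifiable)
  at RLLLL: (1+x) (not simplifiable)
  at RLLLR: (3+y) (not simplifiable)
  at RLLR: ((z*y)*(a*a)) (not simplifiable)
  at RLLRL: (z*y) (not simplifiable)
  at RLLRR: (a*a) (not simplifiable)
  at RLR: (((9+b)*3)*(2*(y+1))) (not simplifiable)
  at RLRL: ((9+b)*3) (not simplifiable)
  at RLRLL: (9+b) (not simplifiable)
  at RLRR: (2*(y+1)) (not simplifiable)
  at RLRRR: (y+1) (not simplifiable)
  at RR: ((5+((x+b)*6))*(((1*y)+x)*(x+(0+1)))) (not simplifiable)
  at RRL: (5+((x+b)*6)) (not simplifiable)
  at RRLR: ((x+b)*6) (not simplifiable)
  at RRLRL: (x+b) (not simplifiable)
  at RRR: (((1*y)+x)*(x+(0+1))) (not simplifiable)
  at RRRL: ((1*y)+x) (not simplifiable)
  at RRRLL: (1*y) (SIMPLIFIABLE)
  at RRRR: (x+(0+1)) (not simplifiable)
  at RRRRR: (0+1) (SIMPLIFIABLE)
Found simplifiable subexpr at path RRRLL: (1*y)
One SIMPLIFY step would give: (1+(((((1+x)+(3+y))+((z*y)*(a*a)))+(((9+b)*3)*(2*(y+1))))+((5+((x+b)*6))*((y+x)*(x+(0+1))))))
-> NOT in normal form.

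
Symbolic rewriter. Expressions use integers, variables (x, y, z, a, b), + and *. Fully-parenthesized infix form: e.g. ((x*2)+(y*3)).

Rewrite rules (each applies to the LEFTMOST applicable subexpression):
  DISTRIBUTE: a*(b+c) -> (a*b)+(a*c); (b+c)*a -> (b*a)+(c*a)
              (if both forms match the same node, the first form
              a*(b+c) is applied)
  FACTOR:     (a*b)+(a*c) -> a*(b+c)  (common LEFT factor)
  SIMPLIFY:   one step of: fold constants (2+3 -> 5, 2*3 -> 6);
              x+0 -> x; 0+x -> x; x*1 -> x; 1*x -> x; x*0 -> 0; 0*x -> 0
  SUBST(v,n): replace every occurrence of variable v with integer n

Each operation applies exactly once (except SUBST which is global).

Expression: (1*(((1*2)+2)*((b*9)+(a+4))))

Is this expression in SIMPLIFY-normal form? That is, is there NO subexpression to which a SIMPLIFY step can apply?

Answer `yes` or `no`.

Expression: (1*(((1*2)+2)*((b*9)+(a+4))))
Scanning for simplifiable subexpressions (pre-order)...
  at root: (1*(((1*2)+2)*((b*9)+(a+4)))) (SIMPLIFIABLE)
  at R: (((1*2)+2)*((b*9)+(a+4))) (not simplifiable)
  at RL: ((1*2)+2) (not simplifiable)
  at RLL: (1*2) (SIMPLIFIABLE)
  at RR: ((b*9)+(a+4)) (not simplifiable)
  at RRL: (b*9) (not simplifiable)
  at RRR: (a+4) (not simplifiable)
Found simplifiable subexpr at path root: (1*(((1*2)+2)*((b*9)+(a+4))))
One SIMPLIFY step would give: (((1*2)+2)*((b*9)+(a+4)))
-> NOT in normal form.

Answer: no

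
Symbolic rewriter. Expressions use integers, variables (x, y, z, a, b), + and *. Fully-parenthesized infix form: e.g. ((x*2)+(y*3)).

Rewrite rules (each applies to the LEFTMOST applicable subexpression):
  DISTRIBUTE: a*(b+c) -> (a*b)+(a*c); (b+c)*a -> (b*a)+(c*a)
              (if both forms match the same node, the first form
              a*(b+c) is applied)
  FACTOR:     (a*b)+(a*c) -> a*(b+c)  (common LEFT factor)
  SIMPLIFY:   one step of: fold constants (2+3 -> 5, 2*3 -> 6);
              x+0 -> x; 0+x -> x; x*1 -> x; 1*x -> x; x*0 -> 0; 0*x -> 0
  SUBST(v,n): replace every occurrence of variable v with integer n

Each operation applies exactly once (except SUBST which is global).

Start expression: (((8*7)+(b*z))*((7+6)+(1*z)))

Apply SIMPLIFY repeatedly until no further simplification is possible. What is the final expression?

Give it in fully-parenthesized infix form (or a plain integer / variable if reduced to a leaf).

Answer: ((56+(b*z))*(13+z))

Derivation:
Start: (((8*7)+(b*z))*((7+6)+(1*z)))
Step 1: at LL: (8*7) -> 56; overall: (((8*7)+(b*z))*((7+6)+(1*z))) -> ((56+(b*z))*((7+6)+(1*z)))
Step 2: at RL: (7+6) -> 13; overall: ((56+(b*z))*((7+6)+(1*z))) -> ((56+(b*z))*(13+(1*z)))
Step 3: at RR: (1*z) -> z; overall: ((56+(b*z))*(13+(1*z))) -> ((56+(b*z))*(13+z))
Fixed point: ((56+(b*z))*(13+z))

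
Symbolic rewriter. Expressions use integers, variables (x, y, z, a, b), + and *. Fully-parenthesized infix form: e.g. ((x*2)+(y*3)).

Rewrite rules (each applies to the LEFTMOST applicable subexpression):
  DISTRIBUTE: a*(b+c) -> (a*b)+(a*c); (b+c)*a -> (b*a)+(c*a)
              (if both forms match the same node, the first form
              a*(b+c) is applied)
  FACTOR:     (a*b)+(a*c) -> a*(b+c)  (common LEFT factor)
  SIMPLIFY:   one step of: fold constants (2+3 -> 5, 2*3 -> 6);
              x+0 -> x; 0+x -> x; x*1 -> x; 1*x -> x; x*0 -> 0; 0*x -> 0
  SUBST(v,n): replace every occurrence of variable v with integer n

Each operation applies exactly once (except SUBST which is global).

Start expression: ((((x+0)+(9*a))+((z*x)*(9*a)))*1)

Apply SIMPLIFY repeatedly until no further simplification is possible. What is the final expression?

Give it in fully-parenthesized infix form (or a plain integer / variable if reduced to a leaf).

Start: ((((x+0)+(9*a))+((z*x)*(9*a)))*1)
Step 1: at root: ((((x+0)+(9*a))+((z*x)*(9*a)))*1) -> (((x+0)+(9*a))+((z*x)*(9*a))); overall: ((((x+0)+(9*a))+((z*x)*(9*a)))*1) -> (((x+0)+(9*a))+((z*x)*(9*a)))
Step 2: at LL: (x+0) -> x; overall: (((x+0)+(9*a))+((z*x)*(9*a))) -> ((x+(9*a))+((z*x)*(9*a)))
Fixed point: ((x+(9*a))+((z*x)*(9*a)))

Answer: ((x+(9*a))+((z*x)*(9*a)))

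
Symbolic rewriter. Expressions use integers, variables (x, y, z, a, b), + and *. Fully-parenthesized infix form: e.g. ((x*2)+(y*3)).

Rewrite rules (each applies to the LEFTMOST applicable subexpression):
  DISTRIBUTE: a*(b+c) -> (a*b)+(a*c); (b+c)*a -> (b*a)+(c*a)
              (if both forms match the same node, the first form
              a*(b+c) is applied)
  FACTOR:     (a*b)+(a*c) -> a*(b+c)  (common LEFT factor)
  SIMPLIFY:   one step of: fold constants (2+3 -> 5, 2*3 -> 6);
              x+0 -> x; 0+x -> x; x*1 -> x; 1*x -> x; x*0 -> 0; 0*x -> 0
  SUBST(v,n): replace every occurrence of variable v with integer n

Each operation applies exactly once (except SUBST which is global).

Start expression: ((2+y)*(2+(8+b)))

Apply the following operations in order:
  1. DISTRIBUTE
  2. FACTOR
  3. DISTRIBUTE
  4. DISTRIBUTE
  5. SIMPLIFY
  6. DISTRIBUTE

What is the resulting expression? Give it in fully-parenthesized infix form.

Answer: ((4+(y*2))+(((2+y)*8)+((2+y)*b)))

Derivation:
Start: ((2+y)*(2+(8+b)))
Apply DISTRIBUTE at root (target: ((2+y)*(2+(8+b)))): ((2+y)*(2+(8+b))) -> (((2+y)*2)+((2+y)*(8+b)))
Apply FACTOR at root (target: (((2+y)*2)+((2+y)*(8+b)))): (((2+y)*2)+((2+y)*(8+b))) -> ((2+y)*(2+(8+b)))
Apply DISTRIBUTE at root (target: ((2+y)*(2+(8+b)))): ((2+y)*(2+(8+b))) -> (((2+y)*2)+((2+y)*(8+b)))
Apply DISTRIBUTE at L (target: ((2+y)*2)): (((2+y)*2)+((2+y)*(8+b))) -> (((2*2)+(y*2))+((2+y)*(8+b)))
Apply SIMPLIFY at LL (target: (2*2)): (((2*2)+(y*2))+((2+y)*(8+b))) -> ((4+(y*2))+((2+y)*(8+b)))
Apply DISTRIBUTE at R (target: ((2+y)*(8+b))): ((4+(y*2))+((2+y)*(8+b))) -> ((4+(y*2))+(((2+y)*8)+((2+y)*b)))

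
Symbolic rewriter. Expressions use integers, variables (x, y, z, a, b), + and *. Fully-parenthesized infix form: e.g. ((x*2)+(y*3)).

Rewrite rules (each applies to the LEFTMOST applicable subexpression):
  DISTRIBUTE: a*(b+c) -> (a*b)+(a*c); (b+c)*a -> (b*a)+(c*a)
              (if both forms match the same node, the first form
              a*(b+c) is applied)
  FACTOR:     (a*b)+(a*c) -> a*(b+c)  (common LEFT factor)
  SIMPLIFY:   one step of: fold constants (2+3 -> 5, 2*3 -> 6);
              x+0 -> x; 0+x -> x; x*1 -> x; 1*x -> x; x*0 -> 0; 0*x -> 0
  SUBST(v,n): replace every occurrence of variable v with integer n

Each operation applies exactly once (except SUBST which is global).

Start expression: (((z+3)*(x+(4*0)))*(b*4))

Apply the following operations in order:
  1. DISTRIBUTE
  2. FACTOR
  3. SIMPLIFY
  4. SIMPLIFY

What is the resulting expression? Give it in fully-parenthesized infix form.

Start: (((z+3)*(x+(4*0)))*(b*4))
Apply DISTRIBUTE at L (target: ((z+3)*(x+(4*0)))): (((z+3)*(x+(4*0)))*(b*4)) -> ((((z+3)*x)+((z+3)*(4*0)))*(b*4))
Apply FACTOR at L (target: (((z+3)*x)+((z+3)*(4*0)))): ((((z+3)*x)+((z+3)*(4*0)))*(b*4)) -> (((z+3)*(x+(4*0)))*(b*4))
Apply SIMPLIFY at LRR (target: (4*0)): (((z+3)*(x+(4*0)))*(b*4)) -> (((z+3)*(x+0))*(b*4))
Apply SIMPLIFY at LR (target: (x+0)): (((z+3)*(x+0))*(b*4)) -> (((z+3)*x)*(b*4))

Answer: (((z+3)*x)*(b*4))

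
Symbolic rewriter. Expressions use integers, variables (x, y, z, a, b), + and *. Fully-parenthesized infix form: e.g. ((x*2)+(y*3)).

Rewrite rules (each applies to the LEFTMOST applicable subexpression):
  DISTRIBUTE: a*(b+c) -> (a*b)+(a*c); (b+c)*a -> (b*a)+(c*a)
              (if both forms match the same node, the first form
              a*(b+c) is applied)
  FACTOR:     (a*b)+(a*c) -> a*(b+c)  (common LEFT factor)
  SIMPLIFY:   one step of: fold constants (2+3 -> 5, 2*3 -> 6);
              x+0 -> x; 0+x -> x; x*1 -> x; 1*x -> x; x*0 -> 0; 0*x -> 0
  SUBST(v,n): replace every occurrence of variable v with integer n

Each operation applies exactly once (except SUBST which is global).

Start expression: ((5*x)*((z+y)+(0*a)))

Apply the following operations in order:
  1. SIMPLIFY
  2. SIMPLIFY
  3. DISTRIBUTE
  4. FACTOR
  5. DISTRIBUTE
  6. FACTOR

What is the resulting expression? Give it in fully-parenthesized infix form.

Answer: ((5*x)*(z+y))

Derivation:
Start: ((5*x)*((z+y)+(0*a)))
Apply SIMPLIFY at RR (target: (0*a)): ((5*x)*((z+y)+(0*a))) -> ((5*x)*((z+y)+0))
Apply SIMPLIFY at R (target: ((z+y)+0)): ((5*x)*((z+y)+0)) -> ((5*x)*(z+y))
Apply DISTRIBUTE at root (target: ((5*x)*(z+y))): ((5*x)*(z+y)) -> (((5*x)*z)+((5*x)*y))
Apply FACTOR at root (target: (((5*x)*z)+((5*x)*y))): (((5*x)*z)+((5*x)*y)) -> ((5*x)*(z+y))
Apply DISTRIBUTE at root (target: ((5*x)*(z+y))): ((5*x)*(z+y)) -> (((5*x)*z)+((5*x)*y))
Apply FACTOR at root (target: (((5*x)*z)+((5*x)*y))): (((5*x)*z)+((5*x)*y)) -> ((5*x)*(z+y))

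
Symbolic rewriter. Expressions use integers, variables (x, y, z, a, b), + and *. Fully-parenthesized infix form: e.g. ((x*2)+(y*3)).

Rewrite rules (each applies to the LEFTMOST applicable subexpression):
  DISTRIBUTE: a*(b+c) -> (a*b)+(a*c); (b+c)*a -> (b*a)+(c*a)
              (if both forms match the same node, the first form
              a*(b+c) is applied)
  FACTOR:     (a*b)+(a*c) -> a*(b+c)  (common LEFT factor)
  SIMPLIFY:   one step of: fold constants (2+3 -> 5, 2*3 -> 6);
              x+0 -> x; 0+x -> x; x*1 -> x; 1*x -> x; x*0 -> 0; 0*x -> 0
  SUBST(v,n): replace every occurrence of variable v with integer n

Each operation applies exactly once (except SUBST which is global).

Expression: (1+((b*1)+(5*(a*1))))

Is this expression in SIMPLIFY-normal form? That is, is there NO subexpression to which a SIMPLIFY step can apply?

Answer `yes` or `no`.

Expression: (1+((b*1)+(5*(a*1))))
Scanning for simplifiable subexpressions (pre-order)...
  at root: (1+((b*1)+(5*(a*1)))) (not simplifiable)
  at R: ((b*1)+(5*(a*1))) (not simplifiable)
  at RL: (b*1) (SIMPLIFIABLE)
  at RR: (5*(a*1)) (not simplifiable)
  at RRR: (a*1) (SIMPLIFIABLE)
Found simplifiable subexpr at path RL: (b*1)
One SIMPLIFY step would give: (1+(b+(5*(a*1))))
-> NOT in normal form.

Answer: no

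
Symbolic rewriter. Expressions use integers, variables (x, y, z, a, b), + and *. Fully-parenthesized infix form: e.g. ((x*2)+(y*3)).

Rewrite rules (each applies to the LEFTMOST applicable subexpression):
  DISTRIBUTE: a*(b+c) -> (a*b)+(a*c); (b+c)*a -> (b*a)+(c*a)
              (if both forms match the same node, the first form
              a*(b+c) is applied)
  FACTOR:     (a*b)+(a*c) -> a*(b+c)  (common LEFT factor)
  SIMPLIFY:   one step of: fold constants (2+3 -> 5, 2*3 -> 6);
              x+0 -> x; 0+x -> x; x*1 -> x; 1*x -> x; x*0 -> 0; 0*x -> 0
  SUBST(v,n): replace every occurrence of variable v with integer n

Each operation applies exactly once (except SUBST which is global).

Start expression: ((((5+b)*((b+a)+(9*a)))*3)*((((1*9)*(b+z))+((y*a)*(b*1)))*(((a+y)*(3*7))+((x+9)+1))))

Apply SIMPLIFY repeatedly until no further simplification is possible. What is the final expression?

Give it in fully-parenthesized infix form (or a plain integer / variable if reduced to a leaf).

Start: ((((5+b)*((b+a)+(9*a)))*3)*((((1*9)*(b+z))+((y*a)*(b*1)))*(((a+y)*(3*7))+((x+9)+1))))
Step 1: at RLLL: (1*9) -> 9; overall: ((((5+b)*((b+a)+(9*a)))*3)*((((1*9)*(b+z))+((y*a)*(b*1)))*(((a+y)*(3*7))+((x+9)+1)))) -> ((((5+b)*((b+a)+(9*a)))*3)*(((9*(b+z))+((y*a)*(b*1)))*(((a+y)*(3*7))+((x+9)+1))))
Step 2: at RLRR: (b*1) -> b; overall: ((((5+b)*((b+a)+(9*a)))*3)*(((9*(b+z))+((y*a)*(b*1)))*(((a+y)*(3*7))+((x+9)+1)))) -> ((((5+b)*((b+a)+(9*a)))*3)*(((9*(b+z))+((y*a)*b))*(((a+y)*(3*7))+((x+9)+1))))
Step 3: at RRLR: (3*7) -> 21; overall: ((((5+b)*((b+a)+(9*a)))*3)*(((9*(b+z))+((y*a)*b))*(((a+y)*(3*7))+((x+9)+1)))) -> ((((5+b)*((b+a)+(9*a)))*3)*(((9*(b+z))+((y*a)*b))*(((a+y)*21)+((x+9)+1))))
Fixed point: ((((5+b)*((b+a)+(9*a)))*3)*(((9*(b+z))+((y*a)*b))*(((a+y)*21)+((x+9)+1))))

Answer: ((((5+b)*((b+a)+(9*a)))*3)*(((9*(b+z))+((y*a)*b))*(((a+y)*21)+((x+9)+1))))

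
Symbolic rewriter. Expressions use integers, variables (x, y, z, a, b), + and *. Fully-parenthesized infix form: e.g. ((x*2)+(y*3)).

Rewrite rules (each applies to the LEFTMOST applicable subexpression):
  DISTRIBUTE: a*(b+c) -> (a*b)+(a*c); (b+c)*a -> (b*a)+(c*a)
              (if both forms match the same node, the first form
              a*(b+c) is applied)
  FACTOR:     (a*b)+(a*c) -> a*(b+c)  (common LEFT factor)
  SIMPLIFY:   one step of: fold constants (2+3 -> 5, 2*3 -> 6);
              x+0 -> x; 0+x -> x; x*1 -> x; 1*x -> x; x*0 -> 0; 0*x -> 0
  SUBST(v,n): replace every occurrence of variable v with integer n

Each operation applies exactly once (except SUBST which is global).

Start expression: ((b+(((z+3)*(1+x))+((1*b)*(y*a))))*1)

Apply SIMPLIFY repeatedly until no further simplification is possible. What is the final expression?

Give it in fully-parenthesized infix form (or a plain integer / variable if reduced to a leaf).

Start: ((b+(((z+3)*(1+x))+((1*b)*(y*a))))*1)
Step 1: at root: ((b+(((z+3)*(1+x))+((1*b)*(y*a))))*1) -> (b+(((z+3)*(1+x))+((1*b)*(y*a)))); overall: ((b+(((z+3)*(1+x))+((1*b)*(y*a))))*1) -> (b+(((z+3)*(1+x))+((1*b)*(y*a))))
Step 2: at RRL: (1*b) -> b; overall: (b+(((z+3)*(1+x))+((1*b)*(y*a)))) -> (b+(((z+3)*(1+x))+(b*(y*a))))
Fixed point: (b+(((z+3)*(1+x))+(b*(y*a))))

Answer: (b+(((z+3)*(1+x))+(b*(y*a))))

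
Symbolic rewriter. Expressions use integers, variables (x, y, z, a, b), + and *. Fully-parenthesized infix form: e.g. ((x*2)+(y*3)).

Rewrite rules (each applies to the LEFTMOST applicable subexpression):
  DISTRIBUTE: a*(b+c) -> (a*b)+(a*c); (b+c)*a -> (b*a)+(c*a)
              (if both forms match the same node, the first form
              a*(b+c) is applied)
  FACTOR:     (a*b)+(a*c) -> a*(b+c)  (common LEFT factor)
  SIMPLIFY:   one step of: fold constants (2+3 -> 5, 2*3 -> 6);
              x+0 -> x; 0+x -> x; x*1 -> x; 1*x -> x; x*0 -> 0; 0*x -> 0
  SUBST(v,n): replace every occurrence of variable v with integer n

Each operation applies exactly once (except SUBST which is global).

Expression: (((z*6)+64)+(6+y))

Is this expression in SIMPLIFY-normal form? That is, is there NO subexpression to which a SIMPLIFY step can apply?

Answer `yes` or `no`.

Expression: (((z*6)+64)+(6+y))
Scanning for simplifiable subexpressions (pre-order)...
  at root: (((z*6)+64)+(6+y)) (not simplifiable)
  at L: ((z*6)+64) (not simplifiable)
  at LL: (z*6) (not simplifiable)
  at R: (6+y) (not simplifiable)
Result: no simplifiable subexpression found -> normal form.

Answer: yes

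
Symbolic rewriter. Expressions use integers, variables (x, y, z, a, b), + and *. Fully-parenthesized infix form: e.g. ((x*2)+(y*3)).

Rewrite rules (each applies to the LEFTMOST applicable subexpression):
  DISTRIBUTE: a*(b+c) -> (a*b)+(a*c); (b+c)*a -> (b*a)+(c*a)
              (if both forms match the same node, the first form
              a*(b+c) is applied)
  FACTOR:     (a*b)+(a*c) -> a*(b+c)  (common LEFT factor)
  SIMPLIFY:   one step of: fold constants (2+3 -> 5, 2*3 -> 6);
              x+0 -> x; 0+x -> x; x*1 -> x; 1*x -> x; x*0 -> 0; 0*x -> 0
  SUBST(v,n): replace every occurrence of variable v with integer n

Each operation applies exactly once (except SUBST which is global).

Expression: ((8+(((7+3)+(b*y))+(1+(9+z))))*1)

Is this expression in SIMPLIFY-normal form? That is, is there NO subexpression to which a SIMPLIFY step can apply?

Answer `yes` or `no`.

Answer: no

Derivation:
Expression: ((8+(((7+3)+(b*y))+(1+(9+z))))*1)
Scanning for simplifiable subexpressions (pre-order)...
  at root: ((8+(((7+3)+(b*y))+(1+(9+z))))*1) (SIMPLIFIABLE)
  at L: (8+(((7+3)+(b*y))+(1+(9+z)))) (not simplifiable)
  at LR: (((7+3)+(b*y))+(1+(9+z))) (not simplifiable)
  at LRL: ((7+3)+(b*y)) (not simplifiable)
  at LRLL: (7+3) (SIMPLIFIABLE)
  at LRLR: (b*y) (not simplifiable)
  at LRR: (1+(9+z)) (not simplifiable)
  at LRRR: (9+z) (not simplifiable)
Found simplifiable subexpr at path root: ((8+(((7+3)+(b*y))+(1+(9+z))))*1)
One SIMPLIFY step would give: (8+(((7+3)+(b*y))+(1+(9+z))))
-> NOT in normal form.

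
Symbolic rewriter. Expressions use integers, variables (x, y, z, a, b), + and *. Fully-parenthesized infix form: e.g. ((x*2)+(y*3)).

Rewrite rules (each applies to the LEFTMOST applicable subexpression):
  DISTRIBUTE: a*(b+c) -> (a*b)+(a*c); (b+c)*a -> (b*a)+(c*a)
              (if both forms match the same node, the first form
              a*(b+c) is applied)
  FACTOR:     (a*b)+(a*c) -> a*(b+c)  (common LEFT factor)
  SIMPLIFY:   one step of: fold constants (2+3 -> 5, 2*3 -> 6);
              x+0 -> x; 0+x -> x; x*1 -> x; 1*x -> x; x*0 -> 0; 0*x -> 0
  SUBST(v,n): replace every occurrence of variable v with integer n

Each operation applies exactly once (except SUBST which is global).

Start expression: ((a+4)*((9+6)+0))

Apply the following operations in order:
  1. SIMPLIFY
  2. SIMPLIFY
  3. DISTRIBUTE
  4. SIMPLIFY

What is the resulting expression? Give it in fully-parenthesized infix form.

Start: ((a+4)*((9+6)+0))
Apply SIMPLIFY at R (target: ((9+6)+0)): ((a+4)*((9+6)+0)) -> ((a+4)*(9+6))
Apply SIMPLIFY at R (target: (9+6)): ((a+4)*(9+6)) -> ((a+4)*15)
Apply DISTRIBUTE at root (target: ((a+4)*15)): ((a+4)*15) -> ((a*15)+(4*15))
Apply SIMPLIFY at R (target: (4*15)): ((a*15)+(4*15)) -> ((a*15)+60)

Answer: ((a*15)+60)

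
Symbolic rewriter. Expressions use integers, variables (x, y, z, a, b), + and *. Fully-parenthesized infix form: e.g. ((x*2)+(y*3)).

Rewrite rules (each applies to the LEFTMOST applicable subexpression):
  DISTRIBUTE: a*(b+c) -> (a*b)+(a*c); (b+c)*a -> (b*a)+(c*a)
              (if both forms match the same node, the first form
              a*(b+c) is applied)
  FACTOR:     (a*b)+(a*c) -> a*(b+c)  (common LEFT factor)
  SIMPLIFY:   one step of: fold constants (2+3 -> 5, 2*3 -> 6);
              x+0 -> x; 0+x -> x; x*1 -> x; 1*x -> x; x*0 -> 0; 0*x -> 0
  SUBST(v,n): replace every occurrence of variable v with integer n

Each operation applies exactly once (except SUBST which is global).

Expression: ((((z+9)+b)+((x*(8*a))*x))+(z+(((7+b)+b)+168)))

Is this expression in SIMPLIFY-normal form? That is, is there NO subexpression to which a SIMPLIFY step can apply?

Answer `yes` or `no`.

Answer: yes

Derivation:
Expression: ((((z+9)+b)+((x*(8*a))*x))+(z+(((7+b)+b)+168)))
Scanning for simplifiable subexpressions (pre-order)...
  at root: ((((z+9)+b)+((x*(8*a))*x))+(z+(((7+b)+b)+168))) (not simplifiable)
  at L: (((z+9)+b)+((x*(8*a))*x)) (not simplifiable)
  at LL: ((z+9)+b) (not simplifiable)
  at LLL: (z+9) (not simplifiable)
  at LR: ((x*(8*a))*x) (not simplifiable)
  at LRL: (x*(8*a)) (not simplifiable)
  at LRLR: (8*a) (not simplifiable)
  at R: (z+(((7+b)+b)+168)) (not simplifiable)
  at RR: (((7+b)+b)+168) (not simplifiable)
  at RRL: ((7+b)+b) (not simplifiable)
  at RRLL: (7+b) (not simplifiable)
Result: no simplifiable subexpression found -> normal form.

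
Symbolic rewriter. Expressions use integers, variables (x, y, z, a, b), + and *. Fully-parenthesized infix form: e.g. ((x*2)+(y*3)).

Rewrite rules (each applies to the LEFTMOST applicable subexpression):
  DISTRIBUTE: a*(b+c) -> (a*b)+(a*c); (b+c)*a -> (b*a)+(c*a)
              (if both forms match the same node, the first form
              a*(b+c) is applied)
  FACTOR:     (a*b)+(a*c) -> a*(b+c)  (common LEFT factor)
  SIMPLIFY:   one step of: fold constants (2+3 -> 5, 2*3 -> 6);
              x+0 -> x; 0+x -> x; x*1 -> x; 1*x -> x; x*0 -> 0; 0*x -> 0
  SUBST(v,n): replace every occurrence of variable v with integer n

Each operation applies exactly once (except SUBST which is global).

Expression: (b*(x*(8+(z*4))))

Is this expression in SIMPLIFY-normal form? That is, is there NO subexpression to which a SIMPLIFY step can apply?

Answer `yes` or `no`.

Expression: (b*(x*(8+(z*4))))
Scanning for simplifiable subexpressions (pre-order)...
  at root: (b*(x*(8+(z*4)))) (not simplifiable)
  at R: (x*(8+(z*4))) (not simplifiable)
  at RR: (8+(z*4)) (not simplifiable)
  at RRR: (z*4) (not simplifiable)
Result: no simplifiable subexpression found -> normal form.

Answer: yes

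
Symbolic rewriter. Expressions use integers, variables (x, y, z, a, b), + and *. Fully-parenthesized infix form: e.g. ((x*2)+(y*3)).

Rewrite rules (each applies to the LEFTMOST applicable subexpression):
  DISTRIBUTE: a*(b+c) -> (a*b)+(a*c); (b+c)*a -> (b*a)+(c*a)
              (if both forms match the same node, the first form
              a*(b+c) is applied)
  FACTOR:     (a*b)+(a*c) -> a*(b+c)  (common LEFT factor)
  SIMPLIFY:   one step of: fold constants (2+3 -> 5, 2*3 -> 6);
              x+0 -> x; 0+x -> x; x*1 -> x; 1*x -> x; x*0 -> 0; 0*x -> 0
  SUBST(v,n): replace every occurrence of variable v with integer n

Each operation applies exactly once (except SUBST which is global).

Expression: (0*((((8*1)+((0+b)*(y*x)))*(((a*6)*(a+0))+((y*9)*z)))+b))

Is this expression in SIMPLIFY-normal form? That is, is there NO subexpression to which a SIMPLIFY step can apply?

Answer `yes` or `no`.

Answer: no

Derivation:
Expression: (0*((((8*1)+((0+b)*(y*x)))*(((a*6)*(a+0))+((y*9)*z)))+b))
Scanning for simplifiable subexpressions (pre-order)...
  at root: (0*((((8*1)+((0+b)*(y*x)))*(((a*6)*(a+0))+((y*9)*z)))+b)) (SIMPLIFIABLE)
  at R: ((((8*1)+((0+b)*(y*x)))*(((a*6)*(a+0))+((y*9)*z)))+b) (not simplifiable)
  at RL: (((8*1)+((0+b)*(y*x)))*(((a*6)*(a+0))+((y*9)*z))) (not simplifiable)
  at RLL: ((8*1)+((0+b)*(y*x))) (not simplifiable)
  at RLLL: (8*1) (SIMPLIFIABLE)
  at RLLR: ((0+b)*(y*x)) (not simplifiable)
  at RLLRL: (0+b) (SIMPLIFIABLE)
  at RLLRR: (y*x) (not simplifiable)
  at RLR: (((a*6)*(a+0))+((y*9)*z)) (not simplifiable)
  at RLRL: ((a*6)*(a+0)) (not simplifiable)
  at RLRLL: (a*6) (not simplifiable)
  at RLRLR: (a+0) (SIMPLIFIABLE)
  at RLRR: ((y*9)*z) (not simplifiable)
  at RLRRL: (y*9) (not simplifiable)
Found simplifiable subexpr at path root: (0*((((8*1)+((0+b)*(y*x)))*(((a*6)*(a+0))+((y*9)*z)))+b))
One SIMPLIFY step would give: 0
-> NOT in normal form.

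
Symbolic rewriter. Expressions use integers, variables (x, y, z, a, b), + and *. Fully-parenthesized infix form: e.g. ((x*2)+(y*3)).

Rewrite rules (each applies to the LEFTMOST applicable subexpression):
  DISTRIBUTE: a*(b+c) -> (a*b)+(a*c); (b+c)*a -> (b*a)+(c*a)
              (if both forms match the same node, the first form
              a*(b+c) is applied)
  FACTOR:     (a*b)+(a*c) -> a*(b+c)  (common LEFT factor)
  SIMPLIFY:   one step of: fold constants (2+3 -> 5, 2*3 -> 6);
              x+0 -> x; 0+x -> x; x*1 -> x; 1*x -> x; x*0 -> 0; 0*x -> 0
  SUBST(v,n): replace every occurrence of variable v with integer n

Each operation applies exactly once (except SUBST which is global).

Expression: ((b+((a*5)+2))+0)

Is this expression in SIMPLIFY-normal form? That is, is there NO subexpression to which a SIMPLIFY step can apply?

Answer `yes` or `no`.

Answer: no

Derivation:
Expression: ((b+((a*5)+2))+0)
Scanning for simplifiable subexpressions (pre-order)...
  at root: ((b+((a*5)+2))+0) (SIMPLIFIABLE)
  at L: (b+((a*5)+2)) (not simplifiable)
  at LR: ((a*5)+2) (not simplifiable)
  at LRL: (a*5) (not simplifiable)
Found simplifiable subexpr at path root: ((b+((a*5)+2))+0)
One SIMPLIFY step would give: (b+((a*5)+2))
-> NOT in normal form.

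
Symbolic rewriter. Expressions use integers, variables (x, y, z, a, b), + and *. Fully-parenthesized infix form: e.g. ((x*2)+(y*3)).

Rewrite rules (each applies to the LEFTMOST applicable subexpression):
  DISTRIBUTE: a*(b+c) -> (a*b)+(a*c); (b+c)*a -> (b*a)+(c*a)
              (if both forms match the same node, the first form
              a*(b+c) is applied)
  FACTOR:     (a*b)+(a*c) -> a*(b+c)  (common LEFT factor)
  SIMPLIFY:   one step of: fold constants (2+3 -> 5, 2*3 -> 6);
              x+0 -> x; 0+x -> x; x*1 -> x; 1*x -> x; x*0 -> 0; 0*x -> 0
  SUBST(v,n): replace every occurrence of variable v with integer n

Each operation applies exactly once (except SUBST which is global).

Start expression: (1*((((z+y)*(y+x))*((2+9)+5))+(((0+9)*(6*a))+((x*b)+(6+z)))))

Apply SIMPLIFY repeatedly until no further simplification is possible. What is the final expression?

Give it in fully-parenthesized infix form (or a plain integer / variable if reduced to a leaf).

Answer: ((((z+y)*(y+x))*16)+((9*(6*a))+((x*b)+(6+z))))

Derivation:
Start: (1*((((z+y)*(y+x))*((2+9)+5))+(((0+9)*(6*a))+((x*b)+(6+z)))))
Step 1: at root: (1*((((z+y)*(y+x))*((2+9)+5))+(((0+9)*(6*a))+((x*b)+(6+z))))) -> ((((z+y)*(y+x))*((2+9)+5))+(((0+9)*(6*a))+((x*b)+(6+z)))); overall: (1*((((z+y)*(y+x))*((2+9)+5))+(((0+9)*(6*a))+((x*b)+(6+z))))) -> ((((z+y)*(y+x))*((2+9)+5))+(((0+9)*(6*a))+((x*b)+(6+z))))
Step 2: at LRL: (2+9) -> 11; overall: ((((z+y)*(y+x))*((2+9)+5))+(((0+9)*(6*a))+((x*b)+(6+z)))) -> ((((z+y)*(y+x))*(11+5))+(((0+9)*(6*a))+((x*b)+(6+z))))
Step 3: at LR: (11+5) -> 16; overall: ((((z+y)*(y+x))*(11+5))+(((0+9)*(6*a))+((x*b)+(6+z)))) -> ((((z+y)*(y+x))*16)+(((0+9)*(6*a))+((x*b)+(6+z))))
Step 4: at RLL: (0+9) -> 9; overall: ((((z+y)*(y+x))*16)+(((0+9)*(6*a))+((x*b)+(6+z)))) -> ((((z+y)*(y+x))*16)+((9*(6*a))+((x*b)+(6+z))))
Fixed point: ((((z+y)*(y+x))*16)+((9*(6*a))+((x*b)+(6+z))))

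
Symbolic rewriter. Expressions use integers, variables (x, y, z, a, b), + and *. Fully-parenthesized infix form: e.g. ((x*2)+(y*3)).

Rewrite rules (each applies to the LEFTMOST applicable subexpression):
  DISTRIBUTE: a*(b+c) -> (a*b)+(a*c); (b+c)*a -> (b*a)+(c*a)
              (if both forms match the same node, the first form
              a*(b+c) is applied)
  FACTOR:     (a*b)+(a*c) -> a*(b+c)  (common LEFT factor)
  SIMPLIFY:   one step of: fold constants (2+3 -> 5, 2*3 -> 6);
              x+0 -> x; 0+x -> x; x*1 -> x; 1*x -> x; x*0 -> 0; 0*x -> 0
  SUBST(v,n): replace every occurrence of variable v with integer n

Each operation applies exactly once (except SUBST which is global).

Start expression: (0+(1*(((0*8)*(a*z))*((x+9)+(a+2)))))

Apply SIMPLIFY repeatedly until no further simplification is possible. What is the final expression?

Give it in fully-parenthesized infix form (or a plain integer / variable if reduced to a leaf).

Answer: 0

Derivation:
Start: (0+(1*(((0*8)*(a*z))*((x+9)+(a+2)))))
Step 1: at root: (0+(1*(((0*8)*(a*z))*((x+9)+(a+2))))) -> (1*(((0*8)*(a*z))*((x+9)+(a+2)))); overall: (0+(1*(((0*8)*(a*z))*((x+9)+(a+2))))) -> (1*(((0*8)*(a*z))*((x+9)+(a+2))))
Step 2: at root: (1*(((0*8)*(a*z))*((x+9)+(a+2)))) -> (((0*8)*(a*z))*((x+9)+(a+2))); overall: (1*(((0*8)*(a*z))*((x+9)+(a+2)))) -> (((0*8)*(a*z))*((x+9)+(a+2)))
Step 3: at LL: (0*8) -> 0; overall: (((0*8)*(a*z))*((x+9)+(a+2))) -> ((0*(a*z))*((x+9)+(a+2)))
Step 4: at L: (0*(a*z)) -> 0; overall: ((0*(a*z))*((x+9)+(a+2))) -> (0*((x+9)+(a+2)))
Step 5: at root: (0*((x+9)+(a+2))) -> 0; overall: (0*((x+9)+(a+2))) -> 0
Fixed point: 0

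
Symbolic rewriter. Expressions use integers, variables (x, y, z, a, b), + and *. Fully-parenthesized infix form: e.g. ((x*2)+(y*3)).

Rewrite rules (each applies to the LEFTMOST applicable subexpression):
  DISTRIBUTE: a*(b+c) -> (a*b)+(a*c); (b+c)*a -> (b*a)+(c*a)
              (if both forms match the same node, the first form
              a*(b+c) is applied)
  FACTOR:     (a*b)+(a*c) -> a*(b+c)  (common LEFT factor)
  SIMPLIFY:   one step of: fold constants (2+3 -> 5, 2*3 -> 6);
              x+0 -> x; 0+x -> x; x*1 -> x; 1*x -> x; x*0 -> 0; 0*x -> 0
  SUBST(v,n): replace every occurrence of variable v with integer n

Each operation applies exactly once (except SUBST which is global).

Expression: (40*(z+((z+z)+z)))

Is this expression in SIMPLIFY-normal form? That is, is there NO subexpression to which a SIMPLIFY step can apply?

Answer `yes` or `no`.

Expression: (40*(z+((z+z)+z)))
Scanning for simplifiable subexpressions (pre-order)...
  at root: (40*(z+((z+z)+z))) (not simplifiable)
  at R: (z+((z+z)+z)) (not simplifiable)
  at RR: ((z+z)+z) (not simplifiable)
  at RRL: (z+z) (not simplifiable)
Result: no simplifiable subexpression found -> normal form.

Answer: yes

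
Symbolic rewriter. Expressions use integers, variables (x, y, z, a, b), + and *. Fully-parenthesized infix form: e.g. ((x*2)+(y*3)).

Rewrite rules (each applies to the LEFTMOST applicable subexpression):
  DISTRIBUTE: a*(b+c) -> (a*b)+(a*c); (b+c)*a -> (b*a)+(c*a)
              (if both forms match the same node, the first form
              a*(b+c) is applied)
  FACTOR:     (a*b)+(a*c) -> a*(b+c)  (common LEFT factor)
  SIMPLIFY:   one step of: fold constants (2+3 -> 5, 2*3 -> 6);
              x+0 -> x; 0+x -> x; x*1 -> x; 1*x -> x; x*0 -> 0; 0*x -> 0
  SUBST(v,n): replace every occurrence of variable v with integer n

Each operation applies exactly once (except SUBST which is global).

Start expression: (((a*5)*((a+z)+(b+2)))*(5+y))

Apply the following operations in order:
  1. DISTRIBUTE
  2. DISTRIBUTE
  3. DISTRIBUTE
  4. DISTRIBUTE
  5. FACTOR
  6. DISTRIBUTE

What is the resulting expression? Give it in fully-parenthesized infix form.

Start: (((a*5)*((a+z)+(b+2)))*(5+y))
Apply DISTRIBUTE at root (target: (((a*5)*((a+z)+(b+2)))*(5+y))): (((a*5)*((a+z)+(b+2)))*(5+y)) -> ((((a*5)*((a+z)+(b+2)))*5)+(((a*5)*((a+z)+(b+2)))*y))
Apply DISTRIBUTE at LL (target: ((a*5)*((a+z)+(b+2)))): ((((a*5)*((a+z)+(b+2)))*5)+(((a*5)*((a+z)+(b+2)))*y)) -> (((((a*5)*(a+z))+((a*5)*(b+2)))*5)+(((a*5)*((a+z)+(b+2)))*y))
Apply DISTRIBUTE at L (target: ((((a*5)*(a+z))+((a*5)*(b+2)))*5)): (((((a*5)*(a+z))+((a*5)*(b+2)))*5)+(((a*5)*((a+z)+(b+2)))*y)) -> (((((a*5)*(a+z))*5)+(((a*5)*(b+2))*5))+(((a*5)*((a+z)+(b+2)))*y))
Apply DISTRIBUTE at LLL (target: ((a*5)*(a+z))): (((((a*5)*(a+z))*5)+(((a*5)*(b+2))*5))+(((a*5)*((a+z)+(b+2)))*y)) -> ((((((a*5)*a)+((a*5)*z))*5)+(((a*5)*(b+2))*5))+(((a*5)*((a+z)+(b+2)))*y))
Apply FACTOR at LLL (target: (((a*5)*a)+((a*5)*z))): ((((((a*5)*a)+((a*5)*z))*5)+(((a*5)*(b+2))*5))+(((a*5)*((a+z)+(b+2)))*y)) -> (((((a*5)*(a+z))*5)+(((a*5)*(b+2))*5))+(((a*5)*((a+z)+(b+2)))*y))
Apply DISTRIBUTE at LLL (target: ((a*5)*(a+z))): (((((a*5)*(a+z))*5)+(((a*5)*(b+2))*5))+(((a*5)*((a+z)+(b+2)))*y)) -> ((((((a*5)*a)+((a*5)*z))*5)+(((a*5)*(b+2))*5))+(((a*5)*((a+z)+(b+2)))*y))

Answer: ((((((a*5)*a)+((a*5)*z))*5)+(((a*5)*(b+2))*5))+(((a*5)*((a+z)+(b+2)))*y))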